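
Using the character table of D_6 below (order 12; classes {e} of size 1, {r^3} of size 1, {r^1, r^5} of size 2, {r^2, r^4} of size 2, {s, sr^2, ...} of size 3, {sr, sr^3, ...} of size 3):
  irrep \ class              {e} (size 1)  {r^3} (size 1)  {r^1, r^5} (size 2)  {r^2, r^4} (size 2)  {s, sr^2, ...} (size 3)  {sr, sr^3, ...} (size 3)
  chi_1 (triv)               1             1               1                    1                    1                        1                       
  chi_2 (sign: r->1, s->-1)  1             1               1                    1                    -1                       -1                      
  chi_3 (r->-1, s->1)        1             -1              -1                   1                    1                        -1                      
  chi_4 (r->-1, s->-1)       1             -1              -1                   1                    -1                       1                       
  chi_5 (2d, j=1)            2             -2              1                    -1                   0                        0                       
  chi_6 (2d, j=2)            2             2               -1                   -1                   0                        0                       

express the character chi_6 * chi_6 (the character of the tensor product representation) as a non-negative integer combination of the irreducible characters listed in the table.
chi_6 tensor chi_6 = chi_1 + chi_2 + chi_6 (all other irreducibles have multiplicity 0).

Argument: The character of a tensor product is the pointwise product (chi_6 * chi_6)(C) = chi_6(C) * chi_6(C):
  {e}: (2)*(2), {r^3}: (2)*(2), {r^1, r^5}: (-1)*(-1), {r^2, r^4}: (-1)*(-1), {s, sr^2, ...}: (0)*(0), {sr, sr^3, ...}: (0)*(0)
so (chi_6 * chi_6) takes values
  {e} -> 4, {r^3} -> 4, {r^1, r^5} -> 1, {r^2, r^4} -> 1, {s, sr^2, ...} -> 0, {sr, sr^3, ...} -> 0.
Now take the inner product of this character with each irreducible chi from the table, <chi_6*chi_6, chi> = (1/12) sum_C |C| (chi_6*chi_6)(C) conj(chi(C)):
  <chi_6*chi_6, chi_1> = (1/12)[1*(4)*conj(1) + 1*(4)*conj(1) + 2*(1)*conj(1) + 2*(1)*conj(1) + 3*(0)*conj(1) + 3*(0)*conj(1)]
      = (1/12)[(4) + (4) + (2) + (2) + (0) + (0)] = 12/12 = 1
  <chi_6*chi_6, chi_2> = (1/12)[1*(4)*conj(1) + 1*(4)*conj(1) + 2*(1)*conj(1) + 2*(1)*conj(1) + 3*(0)*conj(-1) + 3*(0)*conj(-1)]
      = (1/12)[(4) + (4) + (2) + (2) + (0) + (0)] = 12/12 = 1
  <chi_6*chi_6, chi_3> = (1/12)[1*(4)*conj(1) + 1*(4)*conj(-1) + 2*(1)*conj(-1) + 2*(1)*conj(1) + 3*(0)*conj(1) + 3*(0)*conj(-1)]
      = (1/12)[(4) + (-4) + (-2) + (2) + (0) + (0)] = 0/12 = 0
  <chi_6*chi_6, chi_4> = (1/12)[1*(4)*conj(1) + 1*(4)*conj(-1) + 2*(1)*conj(-1) + 2*(1)*conj(1) + 3*(0)*conj(-1) + 3*(0)*conj(1)]
      = (1/12)[(4) + (-4) + (-2) + (2) + (0) + (0)] = 0/12 = 0
  <chi_6*chi_6, chi_5> = (1/12)[1*(4)*conj(2) + 1*(4)*conj(-2) + 2*(1)*conj(1) + 2*(1)*conj(-1) + 3*(0)*conj(0) + 3*(0)*conj(0)]
      = (1/12)[(8) + (-8) + (2) + (-2) + (0) + (0)] = 0/12 = 0
  <chi_6*chi_6, chi_6> = (1/12)[1*(4)*conj(2) + 1*(4)*conj(2) + 2*(1)*conj(-1) + 2*(1)*conj(-1) + 3*(0)*conj(0) + 3*(0)*conj(0)]
      = (1/12)[(8) + (8) + (-2) + (-2) + (0) + (0)] = 12/12 = 1
Hence the multiplicities are chi_1: 1, chi_2: 1, chi_6: 1. Dimension check: dim(chi_6)*dim(chi_6) = 2*2 = 4 and sum (mult * dim) = 1*1 + 1*1 + 1*2 = 4.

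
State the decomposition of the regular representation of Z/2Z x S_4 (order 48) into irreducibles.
Each irreducible V_i of dimension d_i appears with multiplicity d_i, i.e. rho_reg = (direct sum over all irreducibles V_i) d_i V_i. The irreducible dimensions for Z/2Z x S_4 are 1, 1, 1, 1, 2, 2, 3, 3, 3, 3: 4 irreducibles of dimension 1, each with multiplicity 1; 2 irreducibles of dimension 2, each with multiplicity 2; 4 irreducibles of dimension 3, each with multiplicity 3. Total dimension 4*1*1 + 2*2*2 + 4*3*3 = 48 = |G|.

General theorem: in the regular representation of a finite group G, each irreducible appears with multiplicity equal to its dimension. Check: dim(rho_reg) = sum d_i^2 = 1 + 1 + 1 + 1 + 4 + 4 + 9 + 9 + 9 + 9 = 48 = |G|.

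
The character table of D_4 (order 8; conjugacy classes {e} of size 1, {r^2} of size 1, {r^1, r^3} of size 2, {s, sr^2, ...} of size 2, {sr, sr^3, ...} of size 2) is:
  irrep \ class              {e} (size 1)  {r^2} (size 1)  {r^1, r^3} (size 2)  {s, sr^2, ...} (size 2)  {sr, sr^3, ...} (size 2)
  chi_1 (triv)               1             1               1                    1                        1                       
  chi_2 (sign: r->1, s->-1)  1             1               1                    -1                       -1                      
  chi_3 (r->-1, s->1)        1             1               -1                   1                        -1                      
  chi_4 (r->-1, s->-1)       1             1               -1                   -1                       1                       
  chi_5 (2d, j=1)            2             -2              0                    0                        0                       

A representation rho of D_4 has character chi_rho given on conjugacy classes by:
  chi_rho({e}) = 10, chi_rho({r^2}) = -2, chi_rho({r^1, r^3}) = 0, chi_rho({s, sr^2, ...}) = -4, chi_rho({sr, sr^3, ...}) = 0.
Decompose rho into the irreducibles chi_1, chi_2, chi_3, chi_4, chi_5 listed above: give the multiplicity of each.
Multiplicities: chi_1: 0, chi_2: 2, chi_3: 0, chi_4: 2, chi_5: 3.

Details: Use <chi_rho, chi> = (1/|G|) sum_C |C| * chi_rho(C) * conj(chi(C)) with |G| = 8 for each irreducible chi in the table:
  <chi_rho, chi_1> = (1/8)[1*(10)*conj(1) + 1*(-2)*conj(1) + 2*(0)*conj(1) + 2*(-4)*conj(1) + 2*(0)*conj(1)]
      = (1/8)[(10) + (-2) + (0) + (-8) + (0)] = 0/8 = 0
  <chi_rho, chi_2> = (1/8)[1*(10)*conj(1) + 1*(-2)*conj(1) + 2*(0)*conj(1) + 2*(-4)*conj(-1) + 2*(0)*conj(-1)]
      = (1/8)[(10) + (-2) + (0) + (8) + (0)] = 16/8 = 2
  <chi_rho, chi_3> = (1/8)[1*(10)*conj(1) + 1*(-2)*conj(1) + 2*(0)*conj(-1) + 2*(-4)*conj(1) + 2*(0)*conj(-1)]
      = (1/8)[(10) + (-2) + (0) + (-8) + (0)] = 0/8 = 0
  <chi_rho, chi_4> = (1/8)[1*(10)*conj(1) + 1*(-2)*conj(1) + 2*(0)*conj(-1) + 2*(-4)*conj(-1) + 2*(0)*conj(1)]
      = (1/8)[(10) + (-2) + (0) + (8) + (0)] = 16/8 = 2
  <chi_rho, chi_5> = (1/8)[1*(10)*conj(2) + 1*(-2)*conj(-2) + 2*(0)*conj(0) + 2*(-4)*conj(0) + 2*(0)*conj(0)]
      = (1/8)[(20) + (4) + (0) + (0) + (0)] = 24/8 = 3
Dimension check: dim(rho) = sum (mult * dim) = 0*1 + 2*1 + 0*1 + 2*1 + 3*2 = 10 = chi_rho(e) = 10.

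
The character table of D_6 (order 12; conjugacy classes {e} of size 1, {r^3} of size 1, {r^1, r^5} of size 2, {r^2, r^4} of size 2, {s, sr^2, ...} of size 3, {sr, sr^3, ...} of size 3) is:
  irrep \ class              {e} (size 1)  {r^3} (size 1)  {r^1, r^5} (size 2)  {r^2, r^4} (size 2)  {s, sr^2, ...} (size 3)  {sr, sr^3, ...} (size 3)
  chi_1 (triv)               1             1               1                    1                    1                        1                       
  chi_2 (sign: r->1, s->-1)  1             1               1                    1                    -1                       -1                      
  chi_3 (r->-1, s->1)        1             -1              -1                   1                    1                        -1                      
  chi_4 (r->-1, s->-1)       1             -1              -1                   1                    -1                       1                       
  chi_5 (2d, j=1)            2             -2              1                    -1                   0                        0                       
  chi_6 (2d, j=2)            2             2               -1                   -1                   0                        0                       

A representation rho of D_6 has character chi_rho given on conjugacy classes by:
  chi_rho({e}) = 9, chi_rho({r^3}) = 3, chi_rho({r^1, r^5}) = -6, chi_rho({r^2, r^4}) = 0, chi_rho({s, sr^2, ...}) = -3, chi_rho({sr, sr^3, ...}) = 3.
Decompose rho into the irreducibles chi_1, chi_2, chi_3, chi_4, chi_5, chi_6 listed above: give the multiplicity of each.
Multiplicities: chi_1: 0, chi_2: 0, chi_3: 0, chi_4: 3, chi_5: 0, chi_6: 3.

Derivation: Use <chi_rho, chi> = (1/|G|) sum_C |C| * chi_rho(C) * conj(chi(C)) with |G| = 12 for each irreducible chi in the table:
  <chi_rho, chi_1> = (1/12)[1*(9)*conj(1) + 1*(3)*conj(1) + 2*(-6)*conj(1) + 2*(0)*conj(1) + 3*(-3)*conj(1) + 3*(3)*conj(1)]
      = (1/12)[(9) + (3) + (-12) + (0) + (-9) + (9)] = 0/12 = 0
  <chi_rho, chi_2> = (1/12)[1*(9)*conj(1) + 1*(3)*conj(1) + 2*(-6)*conj(1) + 2*(0)*conj(1) + 3*(-3)*conj(-1) + 3*(3)*conj(-1)]
      = (1/12)[(9) + (3) + (-12) + (0) + (9) + (-9)] = 0/12 = 0
  <chi_rho, chi_3> = (1/12)[1*(9)*conj(1) + 1*(3)*conj(-1) + 2*(-6)*conj(-1) + 2*(0)*conj(1) + 3*(-3)*conj(1) + 3*(3)*conj(-1)]
      = (1/12)[(9) + (-3) + (12) + (0) + (-9) + (-9)] = 0/12 = 0
  <chi_rho, chi_4> = (1/12)[1*(9)*conj(1) + 1*(3)*conj(-1) + 2*(-6)*conj(-1) + 2*(0)*conj(1) + 3*(-3)*conj(-1) + 3*(3)*conj(1)]
      = (1/12)[(9) + (-3) + (12) + (0) + (9) + (9)] = 36/12 = 3
  <chi_rho, chi_5> = (1/12)[1*(9)*conj(2) + 1*(3)*conj(-2) + 2*(-6)*conj(1) + 2*(0)*conj(-1) + 3*(-3)*conj(0) + 3*(3)*conj(0)]
      = (1/12)[(18) + (-6) + (-12) + (0) + (0) + (0)] = 0/12 = 0
  <chi_rho, chi_6> = (1/12)[1*(9)*conj(2) + 1*(3)*conj(2) + 2*(-6)*conj(-1) + 2*(0)*conj(-1) + 3*(-3)*conj(0) + 3*(3)*conj(0)]
      = (1/12)[(18) + (6) + (12) + (0) + (0) + (0)] = 36/12 = 3
Dimension check: dim(rho) = sum (mult * dim) = 0*1 + 0*1 + 0*1 + 3*1 + 0*2 + 3*2 = 9 = chi_rho(e) = 9.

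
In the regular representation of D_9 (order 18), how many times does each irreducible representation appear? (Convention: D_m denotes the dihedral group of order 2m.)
Each irreducible V_i of dimension d_i appears with multiplicity d_i, i.e. rho_reg = (direct sum over all irreducibles V_i) d_i V_i. The irreducible dimensions for D_9 are 1, 1, 2, 2, 2, 2: 2 irreducibles of dimension 1, each with multiplicity 1; 4 irreducibles of dimension 2, each with multiplicity 2. Total dimension 2*1*1 + 4*2*2 = 18 = |G|.

Proof sketch: General theorem: in the regular representation of a finite group G, each irreducible appears with multiplicity equal to its dimension. Check: dim(rho_reg) = sum d_i^2 = 1 + 1 + 4 + 4 + 4 + 4 = 18 = |G|.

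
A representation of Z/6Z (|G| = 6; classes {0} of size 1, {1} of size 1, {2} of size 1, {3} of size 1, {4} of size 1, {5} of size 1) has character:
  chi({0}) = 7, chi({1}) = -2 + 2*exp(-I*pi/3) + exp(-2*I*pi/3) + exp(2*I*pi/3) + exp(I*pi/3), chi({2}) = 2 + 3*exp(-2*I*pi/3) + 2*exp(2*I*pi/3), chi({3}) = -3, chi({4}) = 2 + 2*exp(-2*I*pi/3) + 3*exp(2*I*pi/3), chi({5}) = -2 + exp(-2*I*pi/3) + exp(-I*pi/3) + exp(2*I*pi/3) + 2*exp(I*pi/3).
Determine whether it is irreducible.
Not irreducible (reducible): <chi, chi> = 11 > 1.

Solution. <chi, chi> = (1/|G|) sum_C |C| * |chi(C)|^2 = (1/6)[1*|7|^2 + 1*|-2 + 2*exp(-I*pi/3) + exp(-2*I*pi/3) + exp(2*I*pi/3) + exp(I*pi/3)|^2 + 1*|2 + 3*exp(-2*I*pi/3) + 2*exp(2*I*pi/3)|^2 + 1*|-3|^2 + 1*|2 + 2*exp(-2*I*pi/3) + 3*exp(2*I*pi/3)|^2 + 1*|-2 + exp(-2*I*pi/3) + exp(-I*pi/3) + exp(2*I*pi/3) + 2*exp(I*pi/3)|^2]
  = (1/6)[(49) + (3) + (1) + (9) + (1) + (3)] = 66/6 = 11.
(Exp terms are combined using exp(i*s)*conj(exp(i*t)) = exp(i*(s-t)), and sums of them are collapsed using the identity that for every m > 1 the m distinct m-th roots of unity sum to 0, e.g. 1 + exp(2*I*pi/3) + exp(-2*I*pi/3) = 0.)
A character is irreducible iff <chi, chi> = 1, so this representation is reducible.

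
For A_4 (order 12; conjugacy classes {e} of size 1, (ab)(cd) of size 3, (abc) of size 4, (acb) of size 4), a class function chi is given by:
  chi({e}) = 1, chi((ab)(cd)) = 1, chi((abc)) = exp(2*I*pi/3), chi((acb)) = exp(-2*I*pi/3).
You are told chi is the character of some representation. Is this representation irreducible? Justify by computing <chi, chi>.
Irreducible: <chi, chi> = 1.

Details: <chi, chi> = (1/|G|) sum_C |C| * |chi(C)|^2 = (1/12)[1*|1|^2 + 3*|1|^2 + 4*|exp(2*I*pi/3)|^2 + 4*|exp(-2*I*pi/3)|^2]
  = (1/12)[(1) + (3) + (4) + (4)] = 12/12 = 1.
(Exp terms are combined using exp(i*s)*conj(exp(i*t)) = exp(i*(s-t)), and sums of them are collapsed using the identity that for every m > 1 the m distinct m-th roots of unity sum to 0, e.g. 1 + exp(2*I*pi/3) + exp(-2*I*pi/3) = 0.)
A character is irreducible iff <chi, chi> = 1, so this representation is irreducible.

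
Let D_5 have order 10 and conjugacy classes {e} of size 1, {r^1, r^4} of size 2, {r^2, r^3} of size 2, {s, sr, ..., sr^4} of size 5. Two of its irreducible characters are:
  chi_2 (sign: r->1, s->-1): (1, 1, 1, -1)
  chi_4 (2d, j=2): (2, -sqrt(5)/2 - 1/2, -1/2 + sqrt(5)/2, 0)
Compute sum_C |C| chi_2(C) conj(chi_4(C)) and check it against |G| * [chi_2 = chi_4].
Sum = 0; so <chi_2, chi_4> = 0 (distinct irreducibles are orthogonal).

Justification: Compute term by term over conjugacy classes (|C| * chi_2(C) * conj(chi_4(C))):
  1*(1)*conj(2) + 2*(1)*conj(-sqrt(5)/2 - 1/2) + 2*(1)*conj(-1/2 + sqrt(5)/2) + 5*(-1)*conj(0)
  = (2) + (-sqrt(5) - 1) + (-1 + sqrt(5)) + (0)
  = 0.
Dividing by |G| = 10 gives 0/10 = 0, matching the row-orthogonality relation <chi_2, chi_4> = [chi_2 = chi_4].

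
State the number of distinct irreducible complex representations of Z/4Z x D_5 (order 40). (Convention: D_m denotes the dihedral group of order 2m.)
16

Reasoning: The number of irreducible complex representations of a finite group equals its number of conjugacy classes. For a direct product, #classes(G x H) = #classes(G) * #classes(H). Z/4Z has 4 classes (abelian), D_5 has 4 classes, so 4 * 4 = 16, so Z/4Z x D_5 (order 40) has exactly 16 irreducible complex representations.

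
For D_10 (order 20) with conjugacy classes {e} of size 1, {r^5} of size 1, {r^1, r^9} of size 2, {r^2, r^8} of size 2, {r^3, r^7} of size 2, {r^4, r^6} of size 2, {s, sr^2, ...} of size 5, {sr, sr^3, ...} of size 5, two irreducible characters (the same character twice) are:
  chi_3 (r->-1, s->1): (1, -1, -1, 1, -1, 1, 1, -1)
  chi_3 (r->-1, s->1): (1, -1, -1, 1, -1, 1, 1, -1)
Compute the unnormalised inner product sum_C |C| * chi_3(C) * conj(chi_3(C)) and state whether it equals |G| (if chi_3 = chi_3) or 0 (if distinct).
Sum = 20 = |G| = 20; so <chi_3, chi_3> = 1 (norm-1 confirms irreducibility).

Details: Compute term by term over conjugacy classes (|C| * chi_3(C) * conj(chi_3(C))):
  1*(1)*conj(1) + 1*(-1)*conj(-1) + 2*(-1)*conj(-1) + 2*(1)*conj(1) + 2*(-1)*conj(-1) + 2*(1)*conj(1) + 5*(1)*conj(1) + 5*(-1)*conj(-1)
  = (1) + (1) + (2) + (2) + (2) + (2) + (5) + (5)
  = 20.
Dividing by |G| = 20 gives 20/20 = 1, matching the row-orthogonality relation <chi_3, chi_3> = [chi_3 = chi_3].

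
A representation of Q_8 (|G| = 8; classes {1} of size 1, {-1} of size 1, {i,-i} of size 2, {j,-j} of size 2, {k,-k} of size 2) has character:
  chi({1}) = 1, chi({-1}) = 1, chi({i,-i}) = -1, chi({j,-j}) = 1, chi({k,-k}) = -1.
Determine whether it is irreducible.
Irreducible: <chi, chi> = 1.

Reasoning: <chi, chi> = (1/|G|) sum_C |C| * |chi(C)|^2 = (1/8)[1*|1|^2 + 1*|1|^2 + 2*|-1|^2 + 2*|1|^2 + 2*|-1|^2]
  = (1/8)[(1) + (1) + (2) + (2) + (2)] = 8/8 = 1.
A character is irreducible iff <chi, chi> = 1, so this representation is irreducible.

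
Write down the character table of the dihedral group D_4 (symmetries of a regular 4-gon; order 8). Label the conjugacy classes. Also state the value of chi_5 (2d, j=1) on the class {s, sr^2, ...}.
Conjugacy classes: {e} of size 1, {r^2} of size 1, {r^1, r^3} of size 2, {s, sr^2, ...} of size 2, {sr, sr^3, ...} of size 2.
Character table:
  irrep \ class              {e} (size 1)  {r^2} (size 1)  {r^1, r^3} (size 2)  {s, sr^2, ...} (size 2)  {sr, sr^3, ...} (size 2)
  chi_1 (triv)               1             1               1                    1                        1                       
  chi_2 (sign: r->1, s->-1)  1             1               1                    -1                       -1                      
  chi_3 (r->-1, s->1)        1             1               -1                   1                        -1                      
  chi_4 (r->-1, s->-1)       1             1               -1                   -1                       1                       
  chi_5 (2d, j=1)            2             -2              0                    0                        0                       

Spot check: chi_5 (2d, j=1) on {s, sr^2, ...} = 0.

Derivation: D_4 has order 2*4 = 8 with 5 conjugacy classes, hence 5 irreducibles. Sum of squared dims 1 + 1 + 1 + 1 + 4 = 8 = |G|. Linear characters come from the abelianisation; the 2-dimensional irreps have character r^k -> 2*cos(2*pi*j*k/4), reflections -> 0.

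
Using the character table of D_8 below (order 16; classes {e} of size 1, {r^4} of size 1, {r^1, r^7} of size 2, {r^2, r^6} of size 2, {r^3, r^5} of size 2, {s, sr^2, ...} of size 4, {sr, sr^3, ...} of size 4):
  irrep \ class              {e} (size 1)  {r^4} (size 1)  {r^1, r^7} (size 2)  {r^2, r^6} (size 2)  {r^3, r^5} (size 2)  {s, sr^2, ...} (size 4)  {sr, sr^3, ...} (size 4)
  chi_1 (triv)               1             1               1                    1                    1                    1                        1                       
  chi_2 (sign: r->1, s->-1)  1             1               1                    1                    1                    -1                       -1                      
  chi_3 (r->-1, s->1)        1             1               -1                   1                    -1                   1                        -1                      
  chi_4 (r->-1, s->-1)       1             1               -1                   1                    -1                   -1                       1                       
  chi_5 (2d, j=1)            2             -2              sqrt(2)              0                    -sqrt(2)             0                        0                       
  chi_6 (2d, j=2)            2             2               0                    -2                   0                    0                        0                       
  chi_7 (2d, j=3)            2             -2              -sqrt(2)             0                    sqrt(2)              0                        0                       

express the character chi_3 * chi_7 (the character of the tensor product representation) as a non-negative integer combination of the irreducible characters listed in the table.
chi_3 tensor chi_7 = chi_5 (all other irreducibles have multiplicity 0).

The character of a tensor product is the pointwise product (chi_3 * chi_7)(C) = chi_3(C) * chi_7(C):
  {e}: (1)*(2), {r^4}: (1)*(-2), {r^1, r^7}: (-1)*(-sqrt(2)), {r^2, r^6}: (1)*(0), {r^3, r^5}: (-1)*(sqrt(2)), {s, sr^2, ...}: (1)*(0), {sr, sr^3, ...}: (-1)*(0)
so (chi_3 * chi_7) takes values
  {e} -> 2, {r^4} -> -2, {r^1, r^7} -> sqrt(2), {r^2, r^6} -> 0, {r^3, r^5} -> -sqrt(2), {s, sr^2, ...} -> 0, {sr, sr^3, ...} -> 0.
Now take the inner product of this character with each irreducible chi from the table, <chi_3*chi_7, chi> = (1/16) sum_C |C| (chi_3*chi_7)(C) conj(chi(C)):
  <chi_3*chi_7, chi_1> = (1/16)[1*(2)*conj(1) + 1*(-2)*conj(1) + 2*(sqrt(2))*conj(1) + 2*(0)*conj(1) + 2*(-sqrt(2))*conj(1) + 4*(0)*conj(1) + 4*(0)*conj(1)]
      = (1/16)[(2) + (-2) + (2*sqrt(2)) + (0) + (-2*sqrt(2)) + (0) + (0)] = 0/16 = 0
  <chi_3*chi_7, chi_2> = (1/16)[1*(2)*conj(1) + 1*(-2)*conj(1) + 2*(sqrt(2))*conj(1) + 2*(0)*conj(1) + 2*(-sqrt(2))*conj(1) + 4*(0)*conj(-1) + 4*(0)*conj(-1)]
      = (1/16)[(2) + (-2) + (2*sqrt(2)) + (0) + (-2*sqrt(2)) + (0) + (0)] = 0/16 = 0
  <chi_3*chi_7, chi_3> = (1/16)[1*(2)*conj(1) + 1*(-2)*conj(1) + 2*(sqrt(2))*conj(-1) + 2*(0)*conj(1) + 2*(-sqrt(2))*conj(-1) + 4*(0)*conj(1) + 4*(0)*conj(-1)]
      = (1/16)[(2) + (-2) + (-2*sqrt(2)) + (0) + (2*sqrt(2)) + (0) + (0)] = 0/16 = 0
  <chi_3*chi_7, chi_4> = (1/16)[1*(2)*conj(1) + 1*(-2)*conj(1) + 2*(sqrt(2))*conj(-1) + 2*(0)*conj(1) + 2*(-sqrt(2))*conj(-1) + 4*(0)*conj(-1) + 4*(0)*conj(1)]
      = (1/16)[(2) + (-2) + (-2*sqrt(2)) + (0) + (2*sqrt(2)) + (0) + (0)] = 0/16 = 0
  <chi_3*chi_7, chi_5> = (1/16)[1*(2)*conj(2) + 1*(-2)*conj(-2) + 2*(sqrt(2))*conj(sqrt(2)) + 2*(0)*conj(0) + 2*(-sqrt(2))*conj(-sqrt(2)) + 4*(0)*conj(0) + 4*(0)*conj(0)]
      = (1/16)[(4) + (4) + (4) + (0) + (4) + (0) + (0)] = 16/16 = 1
  <chi_3*chi_7, chi_6> = (1/16)[1*(2)*conj(2) + 1*(-2)*conj(2) + 2*(sqrt(2))*conj(0) + 2*(0)*conj(-2) + 2*(-sqrt(2))*conj(0) + 4*(0)*conj(0) + 4*(0)*conj(0)]
      = (1/16)[(4) + (-4) + (0) + (0) + (0) + (0) + (0)] = 0/16 = 0
  <chi_3*chi_7, chi_7> = (1/16)[1*(2)*conj(2) + 1*(-2)*conj(-2) + 2*(sqrt(2))*conj(-sqrt(2)) + 2*(0)*conj(0) + 2*(-sqrt(2))*conj(sqrt(2)) + 4*(0)*conj(0) + 4*(0)*conj(0)]
      = (1/16)[(4) + (4) + (-4) + (0) + (-4) + (0) + (0)] = 0/16 = 0
Hence the multiplicities are chi_5: 1. Dimension check: dim(chi_3)*dim(chi_7) = 1*2 = 2 and sum (mult * dim) = 1*2 = 2.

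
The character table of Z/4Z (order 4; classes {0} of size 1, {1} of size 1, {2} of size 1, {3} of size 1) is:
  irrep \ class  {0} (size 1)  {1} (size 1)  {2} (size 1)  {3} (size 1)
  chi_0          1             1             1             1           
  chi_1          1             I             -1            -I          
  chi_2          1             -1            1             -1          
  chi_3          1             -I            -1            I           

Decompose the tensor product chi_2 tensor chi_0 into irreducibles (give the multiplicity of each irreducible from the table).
chi_2 tensor chi_0 = chi_2 (all other irreducibles have multiplicity 0).

The character of a tensor product is the pointwise product (chi_2 * chi_0)(C) = chi_2(C) * chi_0(C):
  {0}: (1)*(1), {1}: (-1)*(1), {2}: (1)*(1), {3}: (-1)*(1)
so (chi_2 * chi_0) takes values
  {0} -> 1, {1} -> -1, {2} -> 1, {3} -> -1.
Now take the inner product of this character with each irreducible chi from the table, <chi_2*chi_0, chi> = (1/4) sum_C |C| (chi_2*chi_0)(C) conj(chi(C)):
  <chi_2*chi_0, chi_0> = (1/4)[1*(1)*conj(1) + 1*(-1)*conj(1) + 1*(1)*conj(1) + 1*(-1)*conj(1)]
      = (1/4)[(1) + (-1) + (1) + (-1)] = 0/4 = 0
  <chi_2*chi_0, chi_1> = (1/4)[1*(1)*conj(1) + 1*(-1)*conj(I) + 1*(1)*conj(-1) + 1*(-1)*conj(-I)]
      = (1/4)[(1) + (I) + (-1) + (-I)] = 0/4 = 0
  <chi_2*chi_0, chi_2> = (1/4)[1*(1)*conj(1) + 1*(-1)*conj(-1) + 1*(1)*conj(1) + 1*(-1)*conj(-1)]
      = (1/4)[(1) + (1) + (1) + (1)] = 4/4 = 1
  <chi_2*chi_0, chi_3> = (1/4)[1*(1)*conj(1) + 1*(-1)*conj(-I) + 1*(1)*conj(-1) + 1*(-1)*conj(I)]
      = (1/4)[(1) + (-I) + (-1) + (I)] = 0/4 = 0
(Exp terms are combined using exp(i*s)*conj(exp(i*t)) = exp(i*(s-t)), and sums of them are collapsed using the identity that for every m > 1 the m distinct m-th roots of unity sum to 0, e.g. 1 + exp(2*I*pi/3) + exp(-2*I*pi/3) = 0.)
Hence the multiplicities are chi_2: 1. Dimension check: dim(chi_2)*dim(chi_0) = 1*1 = 1 and sum (mult * dim) = 1*1 = 1.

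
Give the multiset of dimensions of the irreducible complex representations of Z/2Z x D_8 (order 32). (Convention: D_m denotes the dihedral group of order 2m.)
Dimensions: 1, 1, 1, 1, 1, 1, 1, 1, 2, 2, 2, 2, 2, 2

Derivation: There are 14 irreducibles (= number of conjugacy classes). Their dimensions d_i satisfy sum d_i^2 = |G| = 32: 1 + 1 + 1 + 1 + 1 + 1 + 1 + 1 + 4 + 4 + 4 + 4 + 4 + 4 = 32. (For the product with Z/2Z: each of the 2 1-dim characters of Z/2Z tensors with each irrep of D_8, giving 2 copies of each D_8-dimension.)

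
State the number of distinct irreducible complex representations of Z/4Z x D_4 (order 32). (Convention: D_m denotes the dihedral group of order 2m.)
20

Proof sketch: The number of irreducible complex representations of a finite group equals its number of conjugacy classes. For a direct product, #classes(G x H) = #classes(G) * #classes(H). Z/4Z has 4 classes (abelian), D_4 has 5 classes, so 4 * 5 = 20, so Z/4Z x D_4 (order 32) has exactly 20 irreducible complex representations.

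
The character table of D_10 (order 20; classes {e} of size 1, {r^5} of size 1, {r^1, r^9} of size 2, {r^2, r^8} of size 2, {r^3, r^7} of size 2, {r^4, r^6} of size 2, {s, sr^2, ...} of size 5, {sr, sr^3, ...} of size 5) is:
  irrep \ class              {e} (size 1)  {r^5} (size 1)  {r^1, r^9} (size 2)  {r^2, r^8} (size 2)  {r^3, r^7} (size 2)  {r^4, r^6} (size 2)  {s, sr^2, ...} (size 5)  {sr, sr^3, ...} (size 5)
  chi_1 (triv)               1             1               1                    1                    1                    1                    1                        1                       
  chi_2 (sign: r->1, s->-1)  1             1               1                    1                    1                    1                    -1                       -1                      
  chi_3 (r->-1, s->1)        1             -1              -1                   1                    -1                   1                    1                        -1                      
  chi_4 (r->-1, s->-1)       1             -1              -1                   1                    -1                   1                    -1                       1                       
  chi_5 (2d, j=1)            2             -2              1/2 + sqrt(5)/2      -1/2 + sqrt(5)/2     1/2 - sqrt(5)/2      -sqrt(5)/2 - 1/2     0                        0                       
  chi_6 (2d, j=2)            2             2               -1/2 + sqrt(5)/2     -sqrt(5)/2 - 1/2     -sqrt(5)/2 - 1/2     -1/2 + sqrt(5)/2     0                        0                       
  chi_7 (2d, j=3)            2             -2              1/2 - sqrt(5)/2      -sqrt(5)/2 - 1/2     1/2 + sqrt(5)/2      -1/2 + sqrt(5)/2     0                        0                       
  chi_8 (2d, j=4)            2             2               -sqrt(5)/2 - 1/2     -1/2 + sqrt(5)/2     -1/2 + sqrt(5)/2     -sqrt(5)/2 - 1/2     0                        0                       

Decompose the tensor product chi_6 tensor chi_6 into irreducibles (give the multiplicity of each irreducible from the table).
chi_6 tensor chi_6 = chi_1 + chi_2 + chi_8 (all other irreducibles have multiplicity 0).

Derivation: The character of a tensor product is the pointwise product (chi_6 * chi_6)(C) = chi_6(C) * chi_6(C):
  {e}: (2)*(2), {r^5}: (2)*(2), {r^1, r^9}: (-1/2 + sqrt(5)/2)*(-1/2 + sqrt(5)/2), {r^2, r^8}: (-sqrt(5)/2 - 1/2)*(-sqrt(5)/2 - 1/2), {r^3, r^7}: (-sqrt(5)/2 - 1/2)*(-sqrt(5)/2 - 1/2), {r^4, r^6}: (-1/2 + sqrt(5)/2)*(-1/2 + sqrt(5)/2), {s, sr^2, ...}: (0)*(0), {sr, sr^3, ...}: (0)*(0)
so (chi_6 * chi_6) takes values
  {e} -> 4, {r^5} -> 4, {r^1, r^9} -> 3/2 - sqrt(5)/2, {r^2, r^8} -> sqrt(5)/2 + 3/2, {r^3, r^7} -> sqrt(5)/2 + 3/2, {r^4, r^6} -> 3/2 - sqrt(5)/2, {s, sr^2, ...} -> 0, {sr, sr^3, ...} -> 0.
Now take the inner product of this character with each irreducible chi from the table, <chi_6*chi_6, chi> = (1/20) sum_C |C| (chi_6*chi_6)(C) conj(chi(C)):
  <chi_6*chi_6, chi_1> = (1/20)[1*(4)*conj(1) + 1*(4)*conj(1) + 2*(3/2 - sqrt(5)/2)*conj(1) + 2*(sqrt(5)/2 + 3/2)*conj(1) + 2*(sqrt(5)/2 + 3/2)*conj(1) + 2*(3/2 - sqrt(5)/2)*conj(1) + 5*(0)*conj(1) + 5*(0)*conj(1)]
      = (1/20)[(4) + (4) + (3 - sqrt(5)) + (sqrt(5) + 3) + (sqrt(5) + 3) + (3 - sqrt(5)) + (0) + (0)] = 20/20 = 1
  <chi_6*chi_6, chi_2> = (1/20)[1*(4)*conj(1) + 1*(4)*conj(1) + 2*(3/2 - sqrt(5)/2)*conj(1) + 2*(sqrt(5)/2 + 3/2)*conj(1) + 2*(sqrt(5)/2 + 3/2)*conj(1) + 2*(3/2 - sqrt(5)/2)*conj(1) + 5*(0)*conj(-1) + 5*(0)*conj(-1)]
      = (1/20)[(4) + (4) + (3 - sqrt(5)) + (sqrt(5) + 3) + (sqrt(5) + 3) + (3 - sqrt(5)) + (0) + (0)] = 20/20 = 1
  <chi_6*chi_6, chi_3> = (1/20)[1*(4)*conj(1) + 1*(4)*conj(-1) + 2*(3/2 - sqrt(5)/2)*conj(-1) + 2*(sqrt(5)/2 + 3/2)*conj(1) + 2*(sqrt(5)/2 + 3/2)*conj(-1) + 2*(3/2 - sqrt(5)/2)*conj(1) + 5*(0)*conj(1) + 5*(0)*conj(-1)]
      = (1/20)[(4) + (-4) + (-3 + sqrt(5)) + (sqrt(5) + 3) + (-3 - sqrt(5)) + (3 - sqrt(5)) + (0) + (0)] = 0/20 = 0
  <chi_6*chi_6, chi_4> = (1/20)[1*(4)*conj(1) + 1*(4)*conj(-1) + 2*(3/2 - sqrt(5)/2)*conj(-1) + 2*(sqrt(5)/2 + 3/2)*conj(1) + 2*(sqrt(5)/2 + 3/2)*conj(-1) + 2*(3/2 - sqrt(5)/2)*conj(1) + 5*(0)*conj(-1) + 5*(0)*conj(1)]
      = (1/20)[(4) + (-4) + (-3 + sqrt(5)) + (sqrt(5) + 3) + (-3 - sqrt(5)) + (3 - sqrt(5)) + (0) + (0)] = 0/20 = 0
  <chi_6*chi_6, chi_5> = (1/20)[1*(4)*conj(2) + 1*(4)*conj(-2) + 2*(3/2 - sqrt(5)/2)*conj(1/2 + sqrt(5)/2) + 2*(sqrt(5)/2 + 3/2)*conj(-1/2 + sqrt(5)/2) + 2*(sqrt(5)/2 + 3/2)*conj(1/2 - sqrt(5)/2) + 2*(3/2 - sqrt(5)/2)*conj(-sqrt(5)/2 - 1/2) + 5*(0)*conj(0) + 5*(0)*conj(0)]
      = (1/20)[(8) + (-8) + (-1 + sqrt(5)) + (1 + sqrt(5)) + (-sqrt(5) - 1) + (1 - sqrt(5)) + (0) + (0)] = 0/20 = 0
  <chi_6*chi_6, chi_6> = (1/20)[1*(4)*conj(2) + 1*(4)*conj(2) + 2*(3/2 - sqrt(5)/2)*conj(-1/2 + sqrt(5)/2) + 2*(sqrt(5)/2 + 3/2)*conj(-sqrt(5)/2 - 1/2) + 2*(sqrt(5)/2 + 3/2)*conj(-sqrt(5)/2 - 1/2) + 2*(3/2 - sqrt(5)/2)*conj(-1/2 + sqrt(5)/2) + 5*(0)*conj(0) + 5*(0)*conj(0)]
      = (1/20)[(8) + (8) + (-4 + 2*sqrt(5)) + (-2*sqrt(5) - 4) + (-2*sqrt(5) - 4) + (-4 + 2*sqrt(5)) + (0) + (0)] = 0/20 = 0
  <chi_6*chi_6, chi_7> = (1/20)[1*(4)*conj(2) + 1*(4)*conj(-2) + 2*(3/2 - sqrt(5)/2)*conj(1/2 - sqrt(5)/2) + 2*(sqrt(5)/2 + 3/2)*conj(-sqrt(5)/2 - 1/2) + 2*(sqrt(5)/2 + 3/2)*conj(1/2 + sqrt(5)/2) + 2*(3/2 - sqrt(5)/2)*conj(-1/2 + sqrt(5)/2) + 5*(0)*conj(0) + 5*(0)*conj(0)]
      = (1/20)[(8) + (-8) + (4 - 2*sqrt(5)) + (-2*sqrt(5) - 4) + (4 + 2*sqrt(5)) + (-4 + 2*sqrt(5)) + (0) + (0)] = 0/20 = 0
  <chi_6*chi_6, chi_8> = (1/20)[1*(4)*conj(2) + 1*(4)*conj(2) + 2*(3/2 - sqrt(5)/2)*conj(-sqrt(5)/2 - 1/2) + 2*(sqrt(5)/2 + 3/2)*conj(-1/2 + sqrt(5)/2) + 2*(sqrt(5)/2 + 3/2)*conj(-1/2 + sqrt(5)/2) + 2*(3/2 - sqrt(5)/2)*conj(-sqrt(5)/2 - 1/2) + 5*(0)*conj(0) + 5*(0)*conj(0)]
      = (1/20)[(8) + (8) + (1 - sqrt(5)) + (1 + sqrt(5)) + (1 + sqrt(5)) + (1 - sqrt(5)) + (0) + (0)] = 20/20 = 1
Hence the multiplicities are chi_1: 1, chi_2: 1, chi_8: 1. Dimension check: dim(chi_6)*dim(chi_6) = 2*2 = 4 and sum (mult * dim) = 1*1 + 1*1 + 1*2 = 4.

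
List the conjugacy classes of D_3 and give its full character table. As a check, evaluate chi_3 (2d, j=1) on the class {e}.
Conjugacy classes: {e} of size 1, {r^1, r^2} of size 2, {s, sr, ..., sr^2} of size 3.
Character table:
  irrep \ class              {e} (size 1)  {r^1, r^2} (size 2)  {s, sr, ..., sr^2} (size 3)
  chi_1 (triv)               1             1                    1                          
  chi_2 (sign: r->1, s->-1)  1             1                    -1                         
  chi_3 (2d, j=1)            2             -1                   0                          

Spot check: chi_3 (2d, j=1) on {e} = 2.

Working: D_3 has order 2*3 = 6 with 3 conjugacy classes, hence 3 irreducibles. Sum of squared dims 1 + 1 + 4 = 6 = |G|. Linear characters come from the abelianisation; the 2-dimensional irreps have character r^k -> 2*cos(2*pi*j*k/3), reflections -> 0.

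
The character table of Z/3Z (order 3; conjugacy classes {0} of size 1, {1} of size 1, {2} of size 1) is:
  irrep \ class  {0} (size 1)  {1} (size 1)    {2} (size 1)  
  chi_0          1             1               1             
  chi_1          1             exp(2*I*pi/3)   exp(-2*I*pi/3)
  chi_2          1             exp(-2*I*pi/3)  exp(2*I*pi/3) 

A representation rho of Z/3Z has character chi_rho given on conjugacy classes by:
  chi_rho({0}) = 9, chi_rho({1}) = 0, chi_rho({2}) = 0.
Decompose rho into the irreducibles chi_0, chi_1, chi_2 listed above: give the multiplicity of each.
Multiplicities: chi_0: 3, chi_1: 3, chi_2: 3.

Use <chi_rho, chi> = (1/|G|) sum_C |C| * chi_rho(C) * conj(chi(C)) with |G| = 3 for each irreducible chi in the table:
  <chi_rho, chi_0> = (1/3)[1*(9)*conj(1) + 1*(0)*conj(1) + 1*(0)*conj(1)]
      = (1/3)[(9) + (0) + (0)] = 9/3 = 3
  <chi_rho, chi_1> = (1/3)[1*(9)*conj(1) + 1*(0)*conj(exp(2*I*pi/3)) + 1*(0)*conj(exp(-2*I*pi/3))]
      = (1/3)[(9) + (0) + (0)] = 9/3 = 3
  <chi_rho, chi_2> = (1/3)[1*(9)*conj(1) + 1*(0)*conj(exp(-2*I*pi/3)) + 1*(0)*conj(exp(2*I*pi/3))]
      = (1/3)[(9) + (0) + (0)] = 9/3 = 3
(Exp terms are combined using exp(i*s)*conj(exp(i*t)) = exp(i*(s-t)), and sums of them are collapsed using the identity that for every m > 1 the m distinct m-th roots of unity sum to 0, e.g. 1 + exp(2*I*pi/3) + exp(-2*I*pi/3) = 0.)
Dimension check: dim(rho) = sum (mult * dim) = 3*1 + 3*1 + 3*1 = 9 = chi_rho(e) = 9.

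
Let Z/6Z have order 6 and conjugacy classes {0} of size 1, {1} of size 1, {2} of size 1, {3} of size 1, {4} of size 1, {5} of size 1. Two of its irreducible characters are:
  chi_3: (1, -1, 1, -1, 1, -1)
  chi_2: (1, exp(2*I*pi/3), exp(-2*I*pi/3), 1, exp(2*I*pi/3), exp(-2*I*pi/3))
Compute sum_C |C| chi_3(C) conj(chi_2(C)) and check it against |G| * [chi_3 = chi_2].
Sum = 0; so <chi_3, chi_2> = 0 (distinct irreducibles are orthogonal).

Explanation: Compute term by term over conjugacy classes (|C| * chi_3(C) * conj(chi_2(C))):
  1*(1)*conj(1) + 1*(-1)*conj(exp(2*I*pi/3)) + 1*(1)*conj(exp(-2*I*pi/3)) + 1*(-1)*conj(1) + 1*(1)*conj(exp(2*I*pi/3)) + 1*(-1)*conj(exp(-2*I*pi/3))
  = (1) + (-exp(-2*I*pi/3)) + (exp(2*I*pi/3)) + (-1) + (exp(-2*I*pi/3)) + (-exp(2*I*pi/3))
  = 0.
(Exp terms are combined using exp(i*s)*conj(exp(i*t)) = exp(i*(s-t)), and sums of them are collapsed using the identity that for every m > 1 the m distinct m-th roots of unity sum to 0, e.g. 1 + exp(2*I*pi/3) + exp(-2*I*pi/3) = 0.)
Dividing by |G| = 6 gives 0/6 = 0, matching the row-orthogonality relation <chi_3, chi_2> = [chi_3 = chi_2].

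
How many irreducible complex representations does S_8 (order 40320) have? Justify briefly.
22

Working: The number of irreducible complex representations of a finite group equals its number of conjugacy classes. Conjugacy classes in S_8 correspond to cycle types, i.e. partitions of 8; there are p(8) = 22 of them, so S_8 (order 40320) has exactly 22 irreducible complex representations.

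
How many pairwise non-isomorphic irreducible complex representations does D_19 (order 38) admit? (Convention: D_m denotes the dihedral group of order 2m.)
11

Solution. The number of irreducible complex representations of a finite group equals its number of conjugacy classes. D_19 has 11 conjugacy classes ((n+3)/2 for n odd), so D_19 (order 38) has exactly 11 irreducible complex representations.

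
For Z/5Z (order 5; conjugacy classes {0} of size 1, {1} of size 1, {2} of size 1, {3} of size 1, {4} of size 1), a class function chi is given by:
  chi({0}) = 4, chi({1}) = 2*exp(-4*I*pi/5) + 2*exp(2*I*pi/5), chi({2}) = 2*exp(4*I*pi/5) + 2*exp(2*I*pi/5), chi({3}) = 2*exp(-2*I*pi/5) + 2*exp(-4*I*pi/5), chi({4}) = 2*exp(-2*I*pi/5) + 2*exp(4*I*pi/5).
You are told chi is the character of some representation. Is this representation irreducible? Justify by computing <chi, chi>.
Not irreducible (reducible): <chi, chi> = 8 > 1.

Derivation: <chi, chi> = (1/|G|) sum_C |C| * |chi(C)|^2 = (1/5)[1*|4|^2 + 1*|2*exp(-4*I*pi/5) + 2*exp(2*I*pi/5)|^2 + 1*|2*exp(4*I*pi/5) + 2*exp(2*I*pi/5)|^2 + 1*|2*exp(-2*I*pi/5) + 2*exp(-4*I*pi/5)|^2 + 1*|2*exp(-2*I*pi/5) + 2*exp(4*I*pi/5)|^2]
  = (1/5)[(16) + (8 + 4*exp(-4*I*pi/5) + 4*exp(4*I*pi/5)) + (8 + 4*exp(-2*I*pi/5) + 4*exp(2*I*pi/5)) + (8 + 4*exp(-2*I*pi/5) + 4*exp(2*I*pi/5)) + (8 + 4*exp(-4*I*pi/5) + 4*exp(4*I*pi/5))] = 40/5 = 8.
(Exp terms are combined using exp(i*s)*conj(exp(i*t)) = exp(i*(s-t)), and sums of them are collapsed using the identity that for every m > 1 the m distinct m-th roots of unity sum to 0, e.g. 1 + exp(2*I*pi/3) + exp(-2*I*pi/3) = 0.)
A character is irreducible iff <chi, chi> = 1, so this representation is reducible.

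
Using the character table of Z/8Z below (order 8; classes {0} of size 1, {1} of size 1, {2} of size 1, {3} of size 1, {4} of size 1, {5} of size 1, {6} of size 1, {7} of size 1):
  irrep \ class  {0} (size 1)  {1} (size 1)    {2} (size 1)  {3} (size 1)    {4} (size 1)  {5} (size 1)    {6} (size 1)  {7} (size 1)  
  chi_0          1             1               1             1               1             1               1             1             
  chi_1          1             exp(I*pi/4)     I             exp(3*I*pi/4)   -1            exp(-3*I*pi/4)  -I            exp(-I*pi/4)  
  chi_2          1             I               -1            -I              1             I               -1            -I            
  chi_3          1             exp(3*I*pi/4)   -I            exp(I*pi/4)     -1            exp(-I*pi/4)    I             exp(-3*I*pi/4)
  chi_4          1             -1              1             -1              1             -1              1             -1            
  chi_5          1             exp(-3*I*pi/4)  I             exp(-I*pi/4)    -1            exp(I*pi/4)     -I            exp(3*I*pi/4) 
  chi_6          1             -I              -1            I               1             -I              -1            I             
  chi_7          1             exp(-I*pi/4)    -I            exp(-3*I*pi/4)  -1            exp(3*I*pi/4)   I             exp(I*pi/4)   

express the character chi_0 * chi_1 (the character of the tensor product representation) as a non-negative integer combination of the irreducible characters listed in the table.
chi_0 tensor chi_1 = chi_1 (all other irreducibles have multiplicity 0).

Reasoning: The character of a tensor product is the pointwise product (chi_0 * chi_1)(C) = chi_0(C) * chi_1(C):
  {0}: (1)*(1), {1}: (1)*(exp(I*pi/4)), {2}: (1)*(I), {3}: (1)*(exp(3*I*pi/4)), {4}: (1)*(-1), {5}: (1)*(exp(-3*I*pi/4)), {6}: (1)*(-I), {7}: (1)*(exp(-I*pi/4))
so (chi_0 * chi_1) takes values
  {0} -> 1, {1} -> exp(I*pi/4), {2} -> I, {3} -> exp(3*I*pi/4), {4} -> -1, {5} -> exp(-3*I*pi/4), {6} -> -I, {7} -> exp(-I*pi/4).
Now take the inner product of this character with each irreducible chi from the table, <chi_0*chi_1, chi> = (1/8) sum_C |C| (chi_0*chi_1)(C) conj(chi(C)):
  <chi_0*chi_1, chi_0> = (1/8)[1*(1)*conj(1) + 1*(exp(I*pi/4))*conj(1) + 1*(I)*conj(1) + 1*(exp(3*I*pi/4))*conj(1) + 1*(-1)*conj(1) + 1*(exp(-3*I*pi/4))*conj(1) + 1*(-I)*conj(1) + 1*(exp(-I*pi/4))*conj(1)]
      = (1/8)[(1) + (exp(I*pi/4)) + (I) + (exp(3*I*pi/4)) + (-1) + (exp(-3*I*pi/4)) + (-I) + (exp(-I*pi/4))] = 0/8 = 0
  <chi_0*chi_1, chi_1> = (1/8)[1*(1)*conj(1) + 1*(exp(I*pi/4))*conj(exp(I*pi/4)) + 1*(I)*conj(I) + 1*(exp(3*I*pi/4))*conj(exp(3*I*pi/4)) + 1*(-1)*conj(-1) + 1*(exp(-3*I*pi/4))*conj(exp(-3*I*pi/4)) + 1*(-I)*conj(-I) + 1*(exp(-I*pi/4))*conj(exp(-I*pi/4))]
      = (1/8)[(1) + (1) + (1) + (1) + (1) + (1) + (1) + (1)] = 8/8 = 1
  <chi_0*chi_1, chi_2> = (1/8)[1*(1)*conj(1) + 1*(exp(I*pi/4))*conj(I) + 1*(I)*conj(-1) + 1*(exp(3*I*pi/4))*conj(-I) + 1*(-1)*conj(1) + 1*(exp(-3*I*pi/4))*conj(I) + 1*(-I)*conj(-1) + 1*(exp(-I*pi/4))*conj(-I)]
      = (1/8)[(1) + (-exp(3*I*pi/4)) + (-I) + (exp(-3*I*pi/4)) + (-1) + (-exp(-I*pi/4)) + (I) + (exp(I*pi/4))] = 0/8 = 0
  <chi_0*chi_1, chi_3> = (1/8)[1*(1)*conj(1) + 1*(exp(I*pi/4))*conj(exp(3*I*pi/4)) + 1*(I)*conj(-I) + 1*(exp(3*I*pi/4))*conj(exp(I*pi/4)) + 1*(-1)*conj(-1) + 1*(exp(-3*I*pi/4))*conj(exp(-I*pi/4)) + 1*(-I)*conj(I) + 1*(exp(-I*pi/4))*conj(exp(-3*I*pi/4))]
      = (1/8)[(1) + (-I) + (-1) + (I) + (1) + (-I) + (-1) + (I)] = 0/8 = 0
  <chi_0*chi_1, chi_4> = (1/8)[1*(1)*conj(1) + 1*(exp(I*pi/4))*conj(-1) + 1*(I)*conj(1) + 1*(exp(3*I*pi/4))*conj(-1) + 1*(-1)*conj(1) + 1*(exp(-3*I*pi/4))*conj(-1) + 1*(-I)*conj(1) + 1*(exp(-I*pi/4))*conj(-1)]
      = (1/8)[(1) + (-exp(I*pi/4)) + (I) + (-exp(3*I*pi/4)) + (-1) + (-exp(-3*I*pi/4)) + (-I) + (-exp(-I*pi/4))] = 0/8 = 0
  <chi_0*chi_1, chi_5> = (1/8)[1*(1)*conj(1) + 1*(exp(I*pi/4))*conj(exp(-3*I*pi/4)) + 1*(I)*conj(I) + 1*(exp(3*I*pi/4))*conj(exp(-I*pi/4)) + 1*(-1)*conj(-1) + 1*(exp(-3*I*pi/4))*conj(exp(I*pi/4)) + 1*(-I)*conj(-I) + 1*(exp(-I*pi/4))*conj(exp(3*I*pi/4))]
      = (1/8)[(1) + (-1) + (1) + (-1) + (1) + (-1) + (1) + (-1)] = 0/8 = 0
  <chi_0*chi_1, chi_6> = (1/8)[1*(1)*conj(1) + 1*(exp(I*pi/4))*conj(-I) + 1*(I)*conj(-1) + 1*(exp(3*I*pi/4))*conj(I) + 1*(-1)*conj(1) + 1*(exp(-3*I*pi/4))*conj(-I) + 1*(-I)*conj(-1) + 1*(exp(-I*pi/4))*conj(I)]
      = (1/8)[(1) + (exp(3*I*pi/4)) + (-I) + (-exp(-3*I*pi/4)) + (-1) + (exp(-I*pi/4)) + (I) + (-exp(I*pi/4))] = 0/8 = 0
  <chi_0*chi_1, chi_7> = (1/8)[1*(1)*conj(1) + 1*(exp(I*pi/4))*conj(exp(-I*pi/4)) + 1*(I)*conj(-I) + 1*(exp(3*I*pi/4))*conj(exp(-3*I*pi/4)) + 1*(-1)*conj(-1) + 1*(exp(-3*I*pi/4))*conj(exp(3*I*pi/4)) + 1*(-I)*conj(I) + 1*(exp(-I*pi/4))*conj(exp(I*pi/4))]
      = (1/8)[(1) + (I) + (-1) + (-I) + (1) + (I) + (-1) + (-I)] = 0/8 = 0
(Exp terms are combined using exp(i*s)*conj(exp(i*t)) = exp(i*(s-t)), and sums of them are collapsed using the identity that for every m > 1 the m distinct m-th roots of unity sum to 0, e.g. 1 + exp(2*I*pi/3) + exp(-2*I*pi/3) = 0.)
Hence the multiplicities are chi_1: 1. Dimension check: dim(chi_0)*dim(chi_1) = 1*1 = 1 and sum (mult * dim) = 1*1 = 1.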